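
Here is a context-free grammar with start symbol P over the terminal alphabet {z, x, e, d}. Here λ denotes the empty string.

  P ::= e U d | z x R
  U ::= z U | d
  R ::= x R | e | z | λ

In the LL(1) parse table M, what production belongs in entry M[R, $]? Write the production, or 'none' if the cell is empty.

FIRST(P) = {e, z}
FIRST(U) = {d, z}
FIRST(R) = {λ, e, x, z}
FOLLOW(P) includes $ since P is the start symbol.
FOLLOW(P): P appears on no right-hand side. Thus FOLLOW(P) = {$}.
FOLLOW(R): in P::=z x R, the suffix after R is empty, so FOLLOW(R) ⊇ FOLLOW(P) = {$}; in R::=x R, the suffix after R is empty (adds nothing new). Thus FOLLOW(R) = {$}.
For R ::= x R: FIRST(x R) = {x}, so it goes in M[R, t] for t ∈ {x}.
For R ::= e: FIRST(e) = {e}, so it goes in M[R, t] for t ∈ {e}.
For R ::= z: FIRST(z) = {z}, so it goes in M[R, t] for t ∈ {z}.
For R ::= λ: FIRST(λ) = {λ}, so it goes in M[R, t] for t ∈ {}; since λ ∈ FIRST, also for every t ∈ FOLLOW(R) = {$}.

R ::= λ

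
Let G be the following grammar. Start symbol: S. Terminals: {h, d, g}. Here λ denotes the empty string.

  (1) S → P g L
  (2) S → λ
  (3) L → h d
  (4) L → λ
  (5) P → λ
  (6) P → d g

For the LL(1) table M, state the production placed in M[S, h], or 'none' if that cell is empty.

none

FIRST(L) = {λ, h}
FIRST(P) = {λ, d}
FIRST(S) = {λ, d, g}  (via P g L)
FOLLOW(S) includes $ since S is the start symbol.
FOLLOW(S): S appears on no right-hand side. Thus FOLLOW(S) = {$}.
For S → P g L: FIRST(P g L) = {d, g}, so it goes in M[S, t] for t ∈ {d, g}.
For S → λ: FIRST(λ) = {λ}, so it goes in M[S, t] for t ∈ {}; since λ ∈ FIRST, also for every t ∈ FOLLOW(S) = {$}.
None of these place a production in M[S, h].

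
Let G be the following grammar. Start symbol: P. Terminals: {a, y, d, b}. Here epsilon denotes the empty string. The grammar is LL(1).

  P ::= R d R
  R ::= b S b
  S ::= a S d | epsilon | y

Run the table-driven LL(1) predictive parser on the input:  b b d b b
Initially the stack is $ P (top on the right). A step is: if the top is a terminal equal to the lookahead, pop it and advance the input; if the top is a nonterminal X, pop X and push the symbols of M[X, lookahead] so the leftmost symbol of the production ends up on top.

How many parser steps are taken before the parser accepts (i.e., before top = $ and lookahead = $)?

10

      Stack        Input        Action
   1  $ P          b b d b b $  expand P ::= R d R
   2  $ R d R      b b d b b $  expand R ::= b S b
   3  $ R d b S b  b b d b b $  match b
   4  $ R d b S    b d b b $    expand S ::= epsilon
   5  $ R d b      b d b b $    match b
   6  $ R d        d b b $      match d
   7  $ R          b b $        expand R ::= b S b
   8  $ b S b      b b $        match b
   9  $ b S        b $          expand S ::= epsilon
  10  $ b          b $          match b
Accept reached after 10 steps.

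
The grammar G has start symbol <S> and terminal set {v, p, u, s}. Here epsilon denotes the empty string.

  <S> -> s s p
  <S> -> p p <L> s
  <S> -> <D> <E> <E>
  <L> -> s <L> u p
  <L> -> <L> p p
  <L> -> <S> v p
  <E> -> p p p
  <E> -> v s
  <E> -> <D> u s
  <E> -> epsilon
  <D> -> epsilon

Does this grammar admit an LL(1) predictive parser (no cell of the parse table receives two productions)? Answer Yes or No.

FIRST(<S>) = {epsilon, p, s, u, v}
FIRST(<L>) = {p, s, u, v}
FIRST(<E>) = {epsilon, p, u, v}
FIRST(<D>) = {epsilon}
FOLLOW(<S>) = {$, v}
FOLLOW(<L>) = {p, s, u}
FOLLOW(<E>) = {$, p, u, v}
FOLLOW(<D>) = {$, p, u, v}
Cell M[<E>, p] receives both <E> -> p p p and <E> -> epsilon — the grammar is not LL(1).

No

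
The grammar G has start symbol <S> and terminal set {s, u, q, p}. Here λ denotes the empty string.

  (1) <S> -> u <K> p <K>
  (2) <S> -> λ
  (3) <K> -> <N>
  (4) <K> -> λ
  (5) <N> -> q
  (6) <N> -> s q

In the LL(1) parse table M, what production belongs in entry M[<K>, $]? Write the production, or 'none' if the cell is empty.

<K> -> λ

FIRST(<S>): from <S>->u <K> p <K> we get {u}; from <S>->λ we get {λ}. So FIRST(<S>) = {λ, u}.
FIRST(<N>): from <N>->q we get {q}; from <N>->s q we get {s}. So FIRST(<N>) = {q, s}.
FIRST(<K>): from <K>-><N> we get {q, s}; from <K>->λ we get {λ}. So FIRST(<K>) = {λ, q, s}.
FOLLOW(<S>) includes $ since <S> is the start symbol.
FOLLOW(<S>): <S> appears on no right-hand side. Thus FOLLOW(<S>) = {$}.
FOLLOW(<K>): in <S>->u <K> p <K> (occurrence 1), <K> is followed by p <K> with FIRST {p}; in <S>->u <K> p <K> (occurrence 2), the suffix after <K> is empty, so FOLLOW(<K>) ⊇ FOLLOW(<S>) = {$}. Thus FOLLOW(<K>) = {$, p}.
For <K> -> <N>: FIRST(<N>) = {q, s}, so it goes in M[<K>, t] for t ∈ {q, s}.
For <K> -> λ: FIRST(λ) = {λ}, so it goes in M[<K>, t] for t ∈ {}; since λ ∈ FIRST, also for every t ∈ FOLLOW(<K>) = {$, p}.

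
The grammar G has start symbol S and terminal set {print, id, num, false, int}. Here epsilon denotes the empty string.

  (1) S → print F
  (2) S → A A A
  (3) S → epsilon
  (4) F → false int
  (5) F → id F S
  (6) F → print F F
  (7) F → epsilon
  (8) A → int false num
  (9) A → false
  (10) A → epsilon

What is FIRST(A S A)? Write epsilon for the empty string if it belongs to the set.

{epsilon, false, int, print}

FIRST(F): from F→false int we get {false}; from F→id F S we get {id}; from F→print F F we get {print}; from F→epsilon we get {epsilon}. So FIRST(F) = {epsilon, false, id, print}.
FIRST(A): from A→int false num we get {int}; from A→false we get {false}; from A→epsilon we get {epsilon}. So FIRST(A) = {epsilon, false, int}.
FIRST(S): from S→print F we get {print}; from S→A A A we get {epsilon, false, int}; from S→epsilon we get {epsilon}. So FIRST(S) = {epsilon, false, int, print}.
FIRST(A S A): take FIRST of each symbol in turn, carrying on past any symbol whose FIRST contains epsilon; result {epsilon, false, int, print}.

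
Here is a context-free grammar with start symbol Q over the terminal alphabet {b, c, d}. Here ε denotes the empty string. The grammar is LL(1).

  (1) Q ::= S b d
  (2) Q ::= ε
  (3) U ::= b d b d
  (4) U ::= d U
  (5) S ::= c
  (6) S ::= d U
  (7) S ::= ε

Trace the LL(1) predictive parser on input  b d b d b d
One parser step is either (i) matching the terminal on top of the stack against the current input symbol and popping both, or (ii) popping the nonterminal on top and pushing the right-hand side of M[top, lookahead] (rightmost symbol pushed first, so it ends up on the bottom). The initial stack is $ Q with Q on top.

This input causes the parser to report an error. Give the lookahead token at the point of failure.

b

step 1: stack=$ Q  input=b d b d b d $  — expand Q ::= S b d
step 2: stack=$ d b S  input=b d b d b d $  — expand S ::= ε
step 3: stack=$ d b  input=b d b d b d $  — match b
step 4: stack=$ d  input=d b d b d $  — match d
step 5: stack=$  input=b d b d $  — error: stack empty but input remains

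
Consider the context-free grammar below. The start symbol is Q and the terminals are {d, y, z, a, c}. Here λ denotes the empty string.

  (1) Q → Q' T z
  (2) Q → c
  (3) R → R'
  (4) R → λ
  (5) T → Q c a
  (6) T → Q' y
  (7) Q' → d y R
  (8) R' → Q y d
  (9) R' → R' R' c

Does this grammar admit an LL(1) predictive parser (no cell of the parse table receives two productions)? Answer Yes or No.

FIRST(Q) = {c, d}
FIRST(R) = {λ, c, d}
FIRST(T) = {c, d}
FIRST(Q') = {d}
FIRST(R') = {c, d}
FOLLOW(Q) = {$, c, y}
FOLLOW(R) = {c, d, y}
FOLLOW(T) = {z}
FOLLOW(Q') = {c, d, y}
FOLLOW(R') = {c, d, y}
Cell M[R, c] receives both R → R' and R → λ — the grammar is not LL(1).

No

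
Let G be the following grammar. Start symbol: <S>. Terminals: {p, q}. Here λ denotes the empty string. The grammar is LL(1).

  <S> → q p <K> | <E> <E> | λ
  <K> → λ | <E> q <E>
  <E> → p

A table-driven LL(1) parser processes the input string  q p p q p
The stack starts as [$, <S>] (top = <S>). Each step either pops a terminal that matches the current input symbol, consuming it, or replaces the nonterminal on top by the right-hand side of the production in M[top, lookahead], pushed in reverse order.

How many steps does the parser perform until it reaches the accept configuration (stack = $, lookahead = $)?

9

step 1: stack=$ <S>  input=q p p q p $  — expand <S> → q p <K>
step 2: stack=$ <K> p q  input=q p p q p $  — match q
step 3: stack=$ <K> p  input=p p q p $  — match p
step 4: stack=$ <K>  input=p q p $  — expand <K> → <E> q <E>
step 5: stack=$ <E> q <E>  input=p q p $  — expand <E> → p
step 6: stack=$ <E> q p  input=p q p $  — match p
step 7: stack=$ <E> q  input=q p $  — match q
step 8: stack=$ <E>  input=p $  — expand <E> → p
step 9: stack=$ p  input=p $  — match p
Accept reached after 9 steps.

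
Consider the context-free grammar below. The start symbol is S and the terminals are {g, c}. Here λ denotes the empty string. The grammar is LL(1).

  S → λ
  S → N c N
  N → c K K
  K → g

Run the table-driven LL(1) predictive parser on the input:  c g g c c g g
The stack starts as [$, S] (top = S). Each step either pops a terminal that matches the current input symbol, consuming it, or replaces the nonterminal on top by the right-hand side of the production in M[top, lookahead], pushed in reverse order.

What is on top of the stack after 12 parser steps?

      Stack        Input            Action
   1  $ S          c g g c c g g $  expand S → N c N
   2  $ N c N      c g g c c g g $  expand N → c K K
   3  $ N c K K c  c g g c c g g $  match c
   4  $ N c K K    g g c c g g $    expand K → g
   5  $ N c K g    g g c c g g $    match g
   6  $ N c K      g c c g g $      expand K → g
   7  $ N c g      g c c g g $      match g
   8  $ N c        c c g g $        match c
   9  $ N          c g g $          expand N → c K K
  10  $ K K c      c g g $          match c
  11  $ K K        g g $            expand K → g
  12  $ K g        g g $            match g
Stack after step 12: $ K (top = K).

K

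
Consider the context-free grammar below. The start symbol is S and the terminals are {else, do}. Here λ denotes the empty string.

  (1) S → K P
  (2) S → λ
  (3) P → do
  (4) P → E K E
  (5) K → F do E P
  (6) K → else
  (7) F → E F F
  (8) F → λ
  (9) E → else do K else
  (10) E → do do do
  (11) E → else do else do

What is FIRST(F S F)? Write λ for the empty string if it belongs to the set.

{λ, do, else}

FIRST(E): from E→else do K else we get {else}; from E→do do do we get {do}; from E→else do else do we get {else}. So FIRST(E) = {do, else}.
FIRST(P): from P→do we get {do}; from P→E K E we get {do, else}. So FIRST(P) = {do, else}.
FIRST(F): from F→E F F we get {do, else}; from F→λ we get {λ}. So FIRST(F) = {λ, do, else}.
FIRST(K): from K→F do E P we get {do, else}; from K→else we get {else}. So FIRST(K) = {do, else}.
FIRST(S): from S→K P we get {do, else}; from S→λ we get {λ}. So FIRST(S) = {λ, do, else}.
FIRST(F S F): take FIRST of each symbol in turn, carrying on past any symbol whose FIRST contains λ; result {λ, do, else}.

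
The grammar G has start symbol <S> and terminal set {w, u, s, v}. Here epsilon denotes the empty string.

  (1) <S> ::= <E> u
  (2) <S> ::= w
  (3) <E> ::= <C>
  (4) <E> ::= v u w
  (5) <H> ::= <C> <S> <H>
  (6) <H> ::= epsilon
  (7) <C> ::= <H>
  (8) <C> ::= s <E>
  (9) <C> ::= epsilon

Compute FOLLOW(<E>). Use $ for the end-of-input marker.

{s, u, v, w}

FIRST(<S>): from <S>::=<E> u we get {s, u, v, w}; from <S>::=w we get {w}. So FIRST(<S>) = {s, u, v, w}.
FIRST(<E>): from <E>::=<C> we get {epsilon, s, u, v, w}; from <E>::=v u w we get {v}. So FIRST(<E>) = {epsilon, s, u, v, w}.
FIRST(<H>): from <H>::=<C> <S> <H> we get {s, u, v, w}; from <H>::=epsilon we get {epsilon}. So FIRST(<H>) = {epsilon, s, u, v, w}.
FIRST(<C>): from <C>::=<H> we get {epsilon, s, u, v, w}; from <C>::=s <E> we get {s}; from <C>::=epsilon we get {epsilon}. So FIRST(<C>) = {epsilon, s, u, v, w}.
FOLLOW(<S>) includes $ since <S> is the start symbol.
FOLLOW(<S>): in <H>::=<C> <S> <H>, <S> is followed by <H> with FIRST {epsilon, s, u, v, w}; in <H>::=<C> <S> <H>, the suffix after <S> is nullable, so FOLLOW(<S>) ⊇ FOLLOW(<H>) = {s, u, v, w}. Thus FOLLOW(<S>) = {$, s, u, v, w}.
FOLLOW(<E>): in <S>::=<E> u, <E> is followed by u with FIRST {u}; in <C>::=s <E>, the suffix after <E> is empty, so FOLLOW(<E>) ⊇ FOLLOW(<C>) = {s, u, v, w}. Thus FOLLOW(<E>) = {s, u, v, w}.
FOLLOW(<C>): in <E>::=<C>, the suffix after <C> is empty, so FOLLOW(<C>) ⊇ FOLLOW(<E>) = {s, u, v, w}; in <H>::=<C> <S> <H>, <C> is followed by <S> <H> with FIRST {s, u, v, w}. Thus FOLLOW(<C>) = {s, u, v, w}.
FOLLOW(<H>): in <H>::=<C> <S> <H>, the suffix after <H> is empty (adds nothing new); in <C>::=<H>, the suffix after <H> is empty, so FOLLOW(<H>) ⊇ FOLLOW(<C>) = {s, u, v, w}. Thus FOLLOW(<H>) = {s, u, v, w}.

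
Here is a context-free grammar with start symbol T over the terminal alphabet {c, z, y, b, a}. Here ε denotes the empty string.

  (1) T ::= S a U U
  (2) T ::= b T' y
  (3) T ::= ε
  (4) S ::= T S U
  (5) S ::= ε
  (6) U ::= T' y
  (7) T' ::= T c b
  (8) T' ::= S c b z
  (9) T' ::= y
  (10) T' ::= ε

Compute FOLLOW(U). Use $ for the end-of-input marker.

FIRST(T) = {ε, a, b, c, y}  (via S a U U)
FIRST(S) = {ε, a, b, c, y}  (via T S U)
FIRST(T') = {ε, a, b, c, y}  (via T c b, S c b z)
FIRST(U) = {a, b, c, y}  (via T' y)
FOLLOW(T) includes $ since T is the start symbol.
FOLLOW(T): in S::=T S U, T is followed by S U with FIRST {a, b, c, y}; in T'::=T c b, T is followed by c b with FIRST {c}. Thus FOLLOW(T) = {$, a, b, c, y}.
FOLLOW(S): in T::=S a U U, S is followed by a U U with FIRST {a}; in S::=T S U, S is followed by U with FIRST {a, b, c, y}; in T'::=S c b z, S is followed by c b z with FIRST {c}. Thus FOLLOW(S) = {a, b, c, y}.
FOLLOW(U): in T::=S a U U (occurrence 1), U is followed by U with FIRST {a, b, c, y}; in T::=S a U U (occurrence 2), the suffix after U is empty, so FOLLOW(U) ⊇ FOLLOW(T) = {$, a, b, c, y}; in S::=T S U, the suffix after U is empty, so FOLLOW(U) ⊇ FOLLOW(S) = {a, b, c, y}. Thus FOLLOW(U) = {$, a, b, c, y}.
FOLLOW(T'): in T::=b T' y, T' is followed by y with FIRST {y}; in U::=T' y, T' is followed by y with FIRST {y}. Thus FOLLOW(T') = {y}.

{$, a, b, c, y}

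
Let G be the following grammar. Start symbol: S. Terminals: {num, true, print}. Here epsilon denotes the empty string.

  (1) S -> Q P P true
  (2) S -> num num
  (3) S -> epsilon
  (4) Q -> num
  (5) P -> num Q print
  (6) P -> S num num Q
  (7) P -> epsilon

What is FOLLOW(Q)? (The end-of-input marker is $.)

{num, print, true}

FIRST(Q): from Q->num we get {num}. So FIRST(Q) = {num}.
FIRST(S): from S->Q P P true we get {num}; from S->num num we get {num}; from S->epsilon we get {epsilon}. So FIRST(S) = {epsilon, num}.
FIRST(P): from P->num Q print we get {num}; from P->S num num Q we get {num}; from P->epsilon we get {epsilon}. So FIRST(P) = {epsilon, num}.
FOLLOW(S) includes $ since S is the start symbol.
FOLLOW(S): in P->S num num Q, S is followed by num num Q with FIRST {num}. Thus FOLLOW(S) = {$, num}.
FOLLOW(P): in S->Q P P true (occurrence 1), P is followed by P true with FIRST {num, true}; in S->Q P P true (occurrence 2), P is followed by true with FIRST {true}. Thus FOLLOW(P) = {num, true}.
FOLLOW(Q): in S->Q P P true, Q is followed by P P true with FIRST {num, true}; in P->num Q print, Q is followed by print with FIRST {print}; in P->S num num Q, the suffix after Q is empty, so FOLLOW(Q) ⊇ FOLLOW(P) = {num, true}. Thus FOLLOW(Q) = {num, print, true}.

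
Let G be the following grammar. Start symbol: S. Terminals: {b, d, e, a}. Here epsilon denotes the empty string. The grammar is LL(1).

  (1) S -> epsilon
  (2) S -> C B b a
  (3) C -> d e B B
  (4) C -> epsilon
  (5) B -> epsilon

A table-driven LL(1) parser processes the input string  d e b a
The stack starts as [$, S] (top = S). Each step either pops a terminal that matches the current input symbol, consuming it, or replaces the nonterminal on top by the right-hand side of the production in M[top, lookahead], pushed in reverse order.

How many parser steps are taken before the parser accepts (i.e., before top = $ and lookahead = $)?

     Stack            Input      Action
  1  $ S              d e b a $  expand S -> C B b a
  2  $ a b B C        d e b a $  expand C -> d e B B
  3  $ a b B B B e d  d e b a $  match d
  4  $ a b B B B e    e b a $    match e
  5  $ a b B B B      b a $      expand B -> epsilon
  6  $ a b B B        b a $      expand B -> epsilon
  7  $ a b B          b a $      expand B -> epsilon
  8  $ a b            b a $      match b
  9  $ a              a $        match a
Accept reached after 9 steps.

9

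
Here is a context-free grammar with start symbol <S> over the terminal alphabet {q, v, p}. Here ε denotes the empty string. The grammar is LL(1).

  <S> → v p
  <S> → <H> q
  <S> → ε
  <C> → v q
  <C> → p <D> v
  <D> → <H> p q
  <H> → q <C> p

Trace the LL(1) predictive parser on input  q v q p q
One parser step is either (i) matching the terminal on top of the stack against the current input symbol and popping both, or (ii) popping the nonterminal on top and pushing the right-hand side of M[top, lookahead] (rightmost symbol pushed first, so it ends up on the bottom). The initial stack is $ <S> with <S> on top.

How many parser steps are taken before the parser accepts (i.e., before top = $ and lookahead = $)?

8

     Stack        Input        Action
  1  $ <S>        q v q p q $  expand <S> → <H> q
  2  $ q <H>      q v q p q $  expand <H> → q <C> p
  3  $ q p <C> q  q v q p q $  match q
  4  $ q p <C>    v q p q $    expand <C> → v q
  5  $ q p q v    v q p q $    match v
  6  $ q p q      q p q $      match q
  7  $ q p        p q $        match p
  8  $ q          q $          match q
Accept reached after 8 steps.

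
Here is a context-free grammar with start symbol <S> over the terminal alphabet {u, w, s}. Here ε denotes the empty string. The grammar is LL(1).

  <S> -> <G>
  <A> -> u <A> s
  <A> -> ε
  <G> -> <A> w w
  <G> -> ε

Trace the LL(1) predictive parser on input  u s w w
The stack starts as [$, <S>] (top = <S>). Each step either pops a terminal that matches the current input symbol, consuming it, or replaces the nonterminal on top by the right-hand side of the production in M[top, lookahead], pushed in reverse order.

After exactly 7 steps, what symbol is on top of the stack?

w

     Stack          Input      Action
  1  $ <S>          u s w w $  expand <S> -> <G>
  2  $ <G>          u s w w $  expand <G> -> <A> w w
  3  $ w w <A>      u s w w $  expand <A> -> u <A> s
  4  $ w w s <A> u  u s w w $  match u
  5  $ w w s <A>    s w w $    expand <A> -> ε
  6  $ w w s        s w w $    match s
  7  $ w w          w w $      match w
Stack after step 7: $ w (top = w).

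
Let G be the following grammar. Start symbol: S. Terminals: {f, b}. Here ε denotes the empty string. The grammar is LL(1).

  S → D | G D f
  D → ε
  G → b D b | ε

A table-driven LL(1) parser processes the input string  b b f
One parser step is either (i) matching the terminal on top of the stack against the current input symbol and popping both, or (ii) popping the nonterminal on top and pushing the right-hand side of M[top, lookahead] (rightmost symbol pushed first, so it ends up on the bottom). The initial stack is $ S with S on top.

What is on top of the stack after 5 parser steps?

D

step 1: stack=$ S  input=b b f $  — expand S → G D f
step 2: stack=$ f D G  input=b b f $  — expand G → b D b
step 3: stack=$ f D b D b  input=b b f $  — match b
step 4: stack=$ f D b D  input=b f $  — expand D → ε
step 5: stack=$ f D b  input=b f $  — match b
Stack after step 5: $ f D (top = D).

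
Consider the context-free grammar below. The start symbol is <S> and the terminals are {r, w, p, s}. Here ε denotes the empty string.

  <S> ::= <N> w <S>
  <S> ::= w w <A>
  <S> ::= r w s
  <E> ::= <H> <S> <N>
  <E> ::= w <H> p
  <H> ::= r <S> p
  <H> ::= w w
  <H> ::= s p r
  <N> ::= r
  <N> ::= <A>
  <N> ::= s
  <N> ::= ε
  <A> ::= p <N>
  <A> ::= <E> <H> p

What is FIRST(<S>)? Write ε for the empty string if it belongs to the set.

{p, r, s, w}

FIRST(<H>): from <H>::=r <S> p we get {r}; from <H>::=w w we get {w}; from <H>::=s p r we get {s}. So FIRST(<H>) = {r, s, w}.
FIRST(<E>): from <E>::=<H> <S> <N> we get {r, s, w}; from <E>::=w <H> p we get {w}. So FIRST(<E>) = {r, s, w}.
FIRST(<A>): from <A>::=p <N> we get {p}; from <A>::=<E> <H> p we get {r, s, w}. So FIRST(<A>) = {p, r, s, w}.
FIRST(<N>): from <N>::=r we get {r}; from <N>::=<A> we get {p, r, s, w}; from <N>::=s we get {s}; from <N>::=ε we get {ε}. So FIRST(<N>) = {ε, p, r, s, w}.
FIRST(<S>): from <S>::=<N> w <S> we get {p, r, s, w}; from <S>::=w w <A> we get {w}; from <S>::=r w s we get {r}. So FIRST(<S>) = {p, r, s, w}.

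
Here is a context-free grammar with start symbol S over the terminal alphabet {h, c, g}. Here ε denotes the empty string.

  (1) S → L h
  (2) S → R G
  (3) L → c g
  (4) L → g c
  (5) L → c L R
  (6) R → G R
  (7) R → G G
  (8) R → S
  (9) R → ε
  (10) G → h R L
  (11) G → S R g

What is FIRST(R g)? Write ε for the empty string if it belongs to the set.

FIRST(L) = {c, g}
FIRST(S) = {c, g, h}  (via L h, R G)
FIRST(G) = {c, g, h}  (via S R g)
FIRST(R) = {ε, c, g, h}  (via G R, G G, S)
FIRST(R g): take FIRST of each symbol in turn, carrying on past any symbol whose FIRST contains ε; result {c, g, h}.

{c, g, h}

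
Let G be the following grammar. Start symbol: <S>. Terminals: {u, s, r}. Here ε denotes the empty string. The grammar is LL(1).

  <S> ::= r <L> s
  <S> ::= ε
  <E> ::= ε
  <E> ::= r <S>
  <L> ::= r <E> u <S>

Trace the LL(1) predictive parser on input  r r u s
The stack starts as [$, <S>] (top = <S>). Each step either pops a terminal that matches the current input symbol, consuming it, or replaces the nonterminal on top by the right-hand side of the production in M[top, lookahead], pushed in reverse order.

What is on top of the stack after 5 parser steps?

u

     Stack            Input      Action
  1  $ <S>            r r u s $  expand <S> ::= r <L> s
  2  $ s <L> r        r r u s $  match r
  3  $ s <L>          r u s $    expand <L> ::= r <E> u <S>
  4  $ s <S> u <E> r  r u s $    match r
  5  $ s <S> u <E>    u s $      expand <E> ::= ε
Stack after step 5: $ s <S> u (top = u).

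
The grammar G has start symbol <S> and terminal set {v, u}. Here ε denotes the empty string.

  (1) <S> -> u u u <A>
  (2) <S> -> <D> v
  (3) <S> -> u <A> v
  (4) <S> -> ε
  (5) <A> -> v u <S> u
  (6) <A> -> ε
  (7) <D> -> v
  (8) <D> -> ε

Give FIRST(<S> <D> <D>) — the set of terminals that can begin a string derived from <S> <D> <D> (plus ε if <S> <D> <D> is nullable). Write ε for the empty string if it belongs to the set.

FIRST(<A>) = {ε, v}
FIRST(<D>) = {ε, v}
FIRST(<S>) = {ε, u, v}  (via <D> v)
FIRST(<S> <D> <D>): take FIRST of each symbol in turn, carrying on past any symbol whose FIRST contains ε; result {ε, u, v}.

{ε, u, v}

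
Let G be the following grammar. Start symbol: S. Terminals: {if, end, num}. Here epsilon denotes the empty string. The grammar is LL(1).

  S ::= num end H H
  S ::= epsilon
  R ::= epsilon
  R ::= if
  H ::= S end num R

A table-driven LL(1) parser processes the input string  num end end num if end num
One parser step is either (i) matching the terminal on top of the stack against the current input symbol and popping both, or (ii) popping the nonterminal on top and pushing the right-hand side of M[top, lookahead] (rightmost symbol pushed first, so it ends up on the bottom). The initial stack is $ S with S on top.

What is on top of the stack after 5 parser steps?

     Stack            Input                         Action
  1  $ S              num end end num if end num $  expand S ::= num end H H
  2  $ H H end num    num end end num if end num $  match num
  3  $ H H end        end end num if end num $      match end
  4  $ H H            end num if end num $          expand H ::= S end num R
  5  $ H R num end S  end num if end num $          expand S ::= epsilon
Stack after step 5: $ H R num end (top = end).

end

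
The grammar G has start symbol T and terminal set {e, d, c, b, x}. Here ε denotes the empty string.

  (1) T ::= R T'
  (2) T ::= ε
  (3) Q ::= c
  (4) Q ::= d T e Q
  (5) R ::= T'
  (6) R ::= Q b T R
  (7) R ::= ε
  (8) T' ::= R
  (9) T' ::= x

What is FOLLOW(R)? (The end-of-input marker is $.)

FIRST(Q) = {c, d}
FIRST(T) = {ε, c, d, x}  (via R T')
FIRST(R) = {ε, c, d, x}  (via T', Q b T R)
FIRST(T') = {ε, c, d, x}  (via R)
FOLLOW(T) includes $ since T is the start symbol.
FOLLOW(Q): in Q::=d T e Q, the suffix after Q is empty (adds nothing new); in R::=Q b T R, Q is followed by b T R with FIRST {b}. Thus FOLLOW(Q) = {b}.
FOLLOW(T): in Q::=d T e Q, T is followed by e Q with FIRST {e}; in R::=Q b T R, T is followed by R with FIRST {ε, c, d, x}; in R::=Q b T R, the suffix after T is nullable, so FOLLOW(T) ⊇ FOLLOW(R) = {$, c, d, e, x}. Thus FOLLOW(T) = {$, c, d, e, x}.
FOLLOW(R): in T::=R T', R is followed by T' with FIRST {ε, c, d, x}; in T::=R T', the suffix after R is nullable, so FOLLOW(R) ⊇ FOLLOW(T) = {$, c, d, e, x}; in R::=Q b T R, the suffix after R is empty (adds nothing new); in T'::=R, the suffix after R is empty, so FOLLOW(R) ⊇ FOLLOW(T') = {$, c, d, e, x}. Thus FOLLOW(R) = {$, c, d, e, x}.
FOLLOW(T'): in T::=R T', the suffix after T' is empty, so FOLLOW(T') ⊇ FOLLOW(T) = {$, c, d, e, x}; in R::=T', the suffix after T' is empty, so FOLLOW(T') ⊇ FOLLOW(R) = {$, c, d, e, x}. Thus FOLLOW(T') = {$, c, d, e, x}.

{$, c, d, e, x}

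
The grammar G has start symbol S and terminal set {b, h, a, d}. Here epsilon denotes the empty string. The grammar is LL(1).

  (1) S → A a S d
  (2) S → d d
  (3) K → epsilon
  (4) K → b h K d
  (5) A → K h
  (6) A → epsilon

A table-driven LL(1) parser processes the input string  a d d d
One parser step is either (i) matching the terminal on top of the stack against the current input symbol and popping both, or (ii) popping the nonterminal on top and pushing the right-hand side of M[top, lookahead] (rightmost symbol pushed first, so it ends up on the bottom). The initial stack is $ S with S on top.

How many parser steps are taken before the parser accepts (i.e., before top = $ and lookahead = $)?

7

step 1: stack=$ S  input=a d d d $  — expand S → A a S d
step 2: stack=$ d S a A  input=a d d d $  — expand A → epsilon
step 3: stack=$ d S a  input=a d d d $  — match a
step 4: stack=$ d S  input=d d d $  — expand S → d d
step 5: stack=$ d d d  input=d d d $  — match d
step 6: stack=$ d d  input=d d $  — match d
step 7: stack=$ d  input=d $  — match d
Accept reached after 7 steps.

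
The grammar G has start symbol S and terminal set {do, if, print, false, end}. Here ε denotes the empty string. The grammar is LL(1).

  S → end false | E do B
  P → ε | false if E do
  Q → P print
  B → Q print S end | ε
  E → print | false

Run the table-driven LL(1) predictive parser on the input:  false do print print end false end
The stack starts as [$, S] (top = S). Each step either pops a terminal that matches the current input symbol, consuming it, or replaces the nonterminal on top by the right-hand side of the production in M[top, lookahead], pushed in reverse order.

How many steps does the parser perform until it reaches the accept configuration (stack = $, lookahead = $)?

step 1: stack=$ S  input=false do print print end false end $  — expand S → E do B
step 2: stack=$ B do E  input=false do print print end false end $  — expand E → false
step 3: stack=$ B do false  input=false do print print end false end $  — match false
step 4: stack=$ B do  input=do print print end false end $  — match do
step 5: stack=$ B  input=print print end false end $  — expand B → Q print S end
step 6: stack=$ end S print Q  input=print print end false end $  — expand Q → P print
step 7: stack=$ end S print print P  input=print print end false end $  — expand P → ε
step 8: stack=$ end S print print  input=print print end false end $  — match print
step 9: stack=$ end S print  input=print end false end $  — match print
step 10: stack=$ end S  input=end false end $  — expand S → end false
step 11: stack=$ end false end  input=end false end $  — match end
step 12: stack=$ end false  input=false end $  — match false
step 13: stack=$ end  input=end $  — match end
Accept reached after 13 steps.

13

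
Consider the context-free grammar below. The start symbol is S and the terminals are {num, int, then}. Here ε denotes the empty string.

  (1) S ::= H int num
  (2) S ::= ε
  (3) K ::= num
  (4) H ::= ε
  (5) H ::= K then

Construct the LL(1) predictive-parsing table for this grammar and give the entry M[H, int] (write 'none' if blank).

H ::= ε

FIRST(K): from K::=num we get {num}. So FIRST(K) = {num}.
FIRST(H): from H::=ε we get {ε}; from H::=K then we get {num}. So FIRST(H) = {ε, num}.
FIRST(S): from S::=H int num we get {int, num}; from S::=ε we get {ε}. So FIRST(S) = {ε, int, num}.
FOLLOW(S) includes $ since S is the start symbol.
FOLLOW(H): in S::=H int num, H is followed by int num with FIRST {int}. Thus FOLLOW(H) = {int}.
For H ::= ε: FIRST(ε) = {ε}, so it goes in M[H, t] for t ∈ {}; since ε ∈ FIRST, also for every t ∈ FOLLOW(H) = {int}.
For H ::= K then: FIRST(K then) = {num}, so it goes in M[H, t] for t ∈ {num}.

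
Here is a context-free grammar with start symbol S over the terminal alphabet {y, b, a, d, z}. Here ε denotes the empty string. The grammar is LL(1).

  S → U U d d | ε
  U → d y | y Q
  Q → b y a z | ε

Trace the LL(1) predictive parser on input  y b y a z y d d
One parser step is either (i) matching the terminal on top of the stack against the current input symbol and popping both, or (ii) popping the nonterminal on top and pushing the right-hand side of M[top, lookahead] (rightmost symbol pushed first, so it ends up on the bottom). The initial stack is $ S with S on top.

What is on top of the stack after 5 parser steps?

step 1: stack=$ S  input=y b y a z y d d $  — expand S → U U d d
step 2: stack=$ d d U U  input=y b y a z y d d $  — expand U → y Q
step 3: stack=$ d d U Q y  input=y b y a z y d d $  — match y
step 4: stack=$ d d U Q  input=b y a z y d d $  — expand Q → b y a z
step 5: stack=$ d d U z a y b  input=b y a z y d d $  — match b
Stack after step 5: $ d d U z a y (top = y).

y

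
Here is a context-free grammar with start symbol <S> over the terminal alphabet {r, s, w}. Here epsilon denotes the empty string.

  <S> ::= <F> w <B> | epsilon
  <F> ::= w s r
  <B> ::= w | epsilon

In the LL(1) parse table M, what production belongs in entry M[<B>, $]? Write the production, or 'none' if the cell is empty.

FIRST(<F>): from <F>::=w s r we get {w}. So FIRST(<F>) = {w}.
FIRST(<B>): from <B>::=w we get {w}; from <B>::=epsilon we get {epsilon}. So FIRST(<B>) = {epsilon, w}.
FIRST(<S>): from <S>::=<F> w <B> we get {w}; from <S>::=epsilon we get {epsilon}. So FIRST(<S>) = {epsilon, w}.
FOLLOW(<S>) includes $ since <S> is the start symbol.
FOLLOW(<S>): <S> appears on no right-hand side. Thus FOLLOW(<S>) = {$}.
FOLLOW(<B>): in <S>::=<F> w <B>, the suffix after <B> is empty, so FOLLOW(<B>) ⊇ FOLLOW(<S>) = {$}. Thus FOLLOW(<B>) = {$}.
For <B> ::= w: FIRST(w) = {w}, so it goes in M[<B>, t] for t ∈ {w}.
For <B> ::= epsilon: FIRST(epsilon) = {epsilon}, so it goes in M[<B>, t] for t ∈ {}; since epsilon ∈ FIRST, also for every t ∈ FOLLOW(<B>) = {$}.

<B> ::= epsilon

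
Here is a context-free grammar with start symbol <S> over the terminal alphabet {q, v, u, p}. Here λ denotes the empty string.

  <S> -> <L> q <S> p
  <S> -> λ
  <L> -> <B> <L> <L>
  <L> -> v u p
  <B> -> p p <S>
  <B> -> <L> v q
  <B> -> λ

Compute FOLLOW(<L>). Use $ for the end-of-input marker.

FIRST(<S>): from <S>-><L> q <S> p we get {p, v}; from <S>->λ we get {λ}. So FIRST(<S>) = {λ, p, v}.
FIRST(<L>): from <L>-><B> <L> <L> we get {p, v}; from <L>->v u p we get {v}. So FIRST(<L>) = {p, v}.
FIRST(<B>): from <B>->p p <S> we get {p}; from <B>-><L> v q we get {p, v}; from <B>->λ we get {λ}. So FIRST(<B>) = {λ, p, v}.
FOLLOW(<S>) includes $ since <S> is the start symbol.
FOLLOW(<L>): in <S>-><L> q <S> p, <L> is followed by q <S> p with FIRST {q}; in <L>-><B> <L> <L> (occurrence 1), <L> is followed by <L> with FIRST {p, v}; in <L>-><B> <L> <L> (occurrence 2), the suffix after <L> is empty (adds nothing new); in <B>-><L> v q, <L> is followed by v q with FIRST {v}. Thus FOLLOW(<L>) = {p, q, v}.
FOLLOW(<B>): in <L>-><B> <L> <L>, <B> is followed by <L> <L> with FIRST {p, v}. Thus FOLLOW(<B>) = {p, v}.
FOLLOW(<S>): in <S>-><L> q <S> p, <S> is followed by p with FIRST {p}; in <B>->p p <S>, the suffix after <S> is empty, so FOLLOW(<S>) ⊇ FOLLOW(<B>) = {p, v}. Thus FOLLOW(<S>) = {$, p, v}.

{p, q, v}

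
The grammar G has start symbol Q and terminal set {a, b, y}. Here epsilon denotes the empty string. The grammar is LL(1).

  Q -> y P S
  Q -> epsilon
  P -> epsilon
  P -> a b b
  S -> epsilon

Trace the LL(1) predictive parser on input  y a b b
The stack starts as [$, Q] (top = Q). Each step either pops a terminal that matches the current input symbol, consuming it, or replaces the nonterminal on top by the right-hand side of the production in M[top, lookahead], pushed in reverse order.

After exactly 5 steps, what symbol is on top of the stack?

step 1: stack=$ Q  input=y a b b $  — expand Q -> y P S
step 2: stack=$ S P y  input=y a b b $  — match y
step 3: stack=$ S P  input=a b b $  — expand P -> a b b
step 4: stack=$ S b b a  input=a b b $  — match a
step 5: stack=$ S b b  input=b b $  — match b
Stack after step 5: $ S b (top = b).

b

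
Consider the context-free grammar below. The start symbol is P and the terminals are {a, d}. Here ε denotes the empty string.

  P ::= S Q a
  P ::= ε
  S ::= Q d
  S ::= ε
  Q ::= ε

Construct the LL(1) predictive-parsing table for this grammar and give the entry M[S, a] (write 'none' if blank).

S ::= ε

FIRST(Q): from Q::=ε we get {ε}. So FIRST(Q) = {ε}.
FIRST(S): from S::=Q d we get {d}; from S::=ε we get {ε}. So FIRST(S) = {ε, d}.
FIRST(P): from P::=S Q a we get {a, d}; from P::=ε we get {ε}. So FIRST(P) = {ε, a, d}.
FOLLOW(P) includes $ since P is the start symbol.
FOLLOW(S): in P::=S Q a, S is followed by Q a with FIRST {a}. Thus FOLLOW(S) = {a}.
For S ::= Q d: FIRST(Q d) = {d}, so it goes in M[S, t] for t ∈ {d}.
For S ::= ε: FIRST(ε) = {ε}, so it goes in M[S, t] for t ∈ {}; since ε ∈ FIRST, also for every t ∈ FOLLOW(S) = {a}.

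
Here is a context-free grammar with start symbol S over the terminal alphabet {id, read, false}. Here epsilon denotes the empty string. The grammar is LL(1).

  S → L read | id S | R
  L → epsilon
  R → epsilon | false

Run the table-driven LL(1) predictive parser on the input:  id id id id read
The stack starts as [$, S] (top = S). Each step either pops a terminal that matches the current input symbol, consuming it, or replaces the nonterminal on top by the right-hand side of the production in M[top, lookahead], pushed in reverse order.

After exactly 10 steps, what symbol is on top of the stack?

read

step 1: stack=$ S  input=id id id id read $  — expand S → id S
step 2: stack=$ S id  input=id id id id read $  — match id
step 3: stack=$ S  input=id id id read $  — expand S → id S
step 4: stack=$ S id  input=id id id read $  — match id
step 5: stack=$ S  input=id id read $  — expand S → id S
step 6: stack=$ S id  input=id id read $  — match id
step 7: stack=$ S  input=id read $  — expand S → id S
step 8: stack=$ S id  input=id read $  — match id
step 9: stack=$ S  input=read $  — expand S → L read
step 10: stack=$ read L  input=read $  — expand L → epsilon
Stack after step 10: $ read (top = read).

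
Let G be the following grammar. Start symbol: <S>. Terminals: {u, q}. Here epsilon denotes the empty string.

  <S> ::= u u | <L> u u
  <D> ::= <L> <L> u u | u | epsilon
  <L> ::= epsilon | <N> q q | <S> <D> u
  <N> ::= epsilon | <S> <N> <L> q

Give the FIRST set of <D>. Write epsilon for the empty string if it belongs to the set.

FIRST(<S>) = {q, u}  (via <L> u u)
FIRST(<N>) = {epsilon, q, u}  (via <S> <N> <L> q)
FIRST(<L>) = {epsilon, q, u}  (via <N> q q, <S> <D> u)
FIRST(<D>) = {epsilon, q, u}  (via <L> <L> u u)

{epsilon, q, u}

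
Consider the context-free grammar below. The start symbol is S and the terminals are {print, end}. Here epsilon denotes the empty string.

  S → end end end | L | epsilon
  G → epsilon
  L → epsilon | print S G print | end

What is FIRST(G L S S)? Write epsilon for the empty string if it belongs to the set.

{epsilon, end, print}

FIRST(G): from G→epsilon we get {epsilon}. So FIRST(G) = {epsilon}.
FIRST(L): from L→epsilon we get {epsilon}; from L→print S G print we get {print}; from L→end we get {end}. So FIRST(L) = {epsilon, end, print}.
FIRST(S): from S→end end end we get {end}; from S→L we get {epsilon, end, print}; from S→epsilon we get {epsilon}. So FIRST(S) = {epsilon, end, print}.
FIRST(G L S S): take FIRST of each symbol in turn, carrying on past any symbol whose FIRST contains epsilon; result {epsilon, end, print}.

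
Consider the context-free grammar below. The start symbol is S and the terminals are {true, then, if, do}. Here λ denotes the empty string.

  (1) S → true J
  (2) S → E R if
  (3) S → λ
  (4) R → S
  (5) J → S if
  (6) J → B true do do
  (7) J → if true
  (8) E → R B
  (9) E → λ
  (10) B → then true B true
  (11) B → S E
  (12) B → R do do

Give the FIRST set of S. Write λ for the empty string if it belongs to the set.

FIRST(S): from S→true J we get {true}; from S→E R if we get {do, if, then, true}; from S→λ we get {λ}. So FIRST(S) = {λ, do, if, then, true}.
FIRST(R): from R→S we get {λ, do, if, then, true}. So FIRST(R) = {λ, do, if, then, true}.
FIRST(J): from J→S if we get {do, if, then, true}; from J→B true do do we get {do, if, then, true}; from J→if true we get {if}. So FIRST(J) = {do, if, then, true}.
FIRST(E): from E→R B we get {λ, do, if, then, true}; from E→λ we get {λ}. So FIRST(E) = {λ, do, if, then, true}.
FIRST(B): from B→then true B true we get {then}; from B→S E we get {λ, do, if, then, true}; from B→R do do we get {do, if, then, true}. So FIRST(B) = {λ, do, if, then, true}.

{λ, do, if, then, true}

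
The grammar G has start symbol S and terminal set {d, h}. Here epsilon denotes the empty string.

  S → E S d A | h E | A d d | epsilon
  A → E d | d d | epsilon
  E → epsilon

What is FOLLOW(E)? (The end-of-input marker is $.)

{$, d, h}

FIRST(E): from E→epsilon we get {epsilon}. So FIRST(E) = {epsilon}.
FIRST(A): from A→E d we get {d}; from A→d d we get {d}; from A→epsilon we get {epsilon}. So FIRST(A) = {epsilon, d}.
FIRST(S): from S→E S d A we get {d, h}; from S→h E we get {h}; from S→A d d we get {d}; from S→epsilon we get {epsilon}. So FIRST(S) = {epsilon, d, h}.
FOLLOW(S) includes $ since S is the start symbol.
FOLLOW(S): in S→E S d A, S is followed by d A with FIRST {d}. Thus FOLLOW(S) = {$, d}.
FOLLOW(A): in S→E S d A, the suffix after A is empty, so FOLLOW(A) ⊇ FOLLOW(S) = {$, d}; in S→A d d, A is followed by d d with FIRST {d}. Thus FOLLOW(A) = {$, d}.
FOLLOW(E): in S→E S d A, E is followed by S d A with FIRST {d, h}; in S→h E, the suffix after E is empty, so FOLLOW(E) ⊇ FOLLOW(S) = {$, d}; in A→E d, E is followed by d with FIRST {d}. Thus FOLLOW(E) = {$, d, h}.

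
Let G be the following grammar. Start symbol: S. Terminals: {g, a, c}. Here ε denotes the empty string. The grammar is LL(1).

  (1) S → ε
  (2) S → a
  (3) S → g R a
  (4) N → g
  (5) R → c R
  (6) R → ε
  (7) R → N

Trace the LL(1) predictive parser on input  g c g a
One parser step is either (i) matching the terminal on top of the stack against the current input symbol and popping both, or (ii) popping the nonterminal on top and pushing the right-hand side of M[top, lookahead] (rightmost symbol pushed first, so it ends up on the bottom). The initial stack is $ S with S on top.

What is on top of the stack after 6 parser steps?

     Stack    Input      Action
  1  $ S      g c g a $  expand S → g R a
  2  $ a R g  g c g a $  match g
  3  $ a R    c g a $    expand R → c R
  4  $ a R c  c g a $    match c
  5  $ a R    g a $      expand R → N
  6  $ a N    g a $      expand N → g
Stack after step 6: $ a g (top = g).

g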